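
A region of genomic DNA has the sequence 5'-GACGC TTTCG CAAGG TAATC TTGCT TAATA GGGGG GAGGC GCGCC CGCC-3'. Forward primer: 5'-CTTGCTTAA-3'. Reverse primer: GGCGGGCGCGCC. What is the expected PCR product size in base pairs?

The forward primer matches the template at positions 20–28.
Reverse complement of the reverse primer: GGCGCGCCCGCC. This occurs on the top strand at positions 38–49.
Amplicon spans positions 20–49: 30 bp.

30 bp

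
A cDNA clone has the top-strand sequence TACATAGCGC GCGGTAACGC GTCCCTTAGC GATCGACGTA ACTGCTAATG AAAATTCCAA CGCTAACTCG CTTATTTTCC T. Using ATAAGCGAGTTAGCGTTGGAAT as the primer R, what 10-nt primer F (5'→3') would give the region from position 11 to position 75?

The reverse primer's reverse complement ATTCCAACGCTAACTCGCTTAT matches the template at positions 54–75; the product starts at position 11.
The forward primer is identical to the top strand over positions 11–20: GCGGTAACGC.

5'-GCGGTAACGC-3'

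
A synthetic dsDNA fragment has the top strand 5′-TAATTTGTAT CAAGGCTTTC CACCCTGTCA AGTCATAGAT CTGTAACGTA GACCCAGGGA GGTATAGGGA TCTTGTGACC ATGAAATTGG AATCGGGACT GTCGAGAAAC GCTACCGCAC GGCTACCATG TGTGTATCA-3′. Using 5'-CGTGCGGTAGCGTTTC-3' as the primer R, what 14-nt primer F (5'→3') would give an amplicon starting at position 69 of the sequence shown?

5'-GATCTTGTGACCAT-3'

The reverse primer's reverse complement GAAACGCTACCGCACG matches the template at positions 106–121; the product starts at position 69.
The forward primer is identical to the top strand over positions 69–82: GATCTTGTGACCAT.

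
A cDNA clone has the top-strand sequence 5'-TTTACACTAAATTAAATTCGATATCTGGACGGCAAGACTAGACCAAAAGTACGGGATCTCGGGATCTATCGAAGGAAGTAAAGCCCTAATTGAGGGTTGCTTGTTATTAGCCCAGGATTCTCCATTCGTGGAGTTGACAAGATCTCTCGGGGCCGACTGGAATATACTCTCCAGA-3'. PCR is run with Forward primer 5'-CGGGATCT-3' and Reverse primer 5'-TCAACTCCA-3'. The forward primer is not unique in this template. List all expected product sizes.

86 bp, 78 bp

The forward primer CGGGATCT matches the top strand at positions 52–59, 60–67.
The reverse primer's reverse complement is TGGAGTTGA, matching at positions 129–137.
Each forward site pairs with the reverse site to give a product ending at position 137: sizes 86, 78 bp.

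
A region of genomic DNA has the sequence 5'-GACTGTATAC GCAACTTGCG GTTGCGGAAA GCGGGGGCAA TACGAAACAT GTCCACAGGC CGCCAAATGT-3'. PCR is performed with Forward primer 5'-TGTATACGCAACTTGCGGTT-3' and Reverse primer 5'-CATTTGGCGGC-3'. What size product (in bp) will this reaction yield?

The forward primer matches the template at positions 4–23.
The reverse primer's reverse complement is GCCGCCAAATG, which matches the template at positions 59–69.
The product runs from position 4 to position 69, so its length is 69 − 4 + 1 = 66 bp.

66 bp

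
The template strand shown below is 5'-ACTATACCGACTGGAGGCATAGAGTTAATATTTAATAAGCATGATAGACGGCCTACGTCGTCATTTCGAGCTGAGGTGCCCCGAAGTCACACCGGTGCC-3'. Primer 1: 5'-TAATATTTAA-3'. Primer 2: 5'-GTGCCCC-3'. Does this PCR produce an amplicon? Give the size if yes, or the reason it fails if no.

Primer 1 (TAATATTTAA) matches the top strand at positions 26–35 (3' end points downstream).
Primer 2 (GTGCCCC) also matches the top strand directly, at positions 76–82 — its reverse complement GGGGCAC is not present.
Both primers anneal to the bottom strand with 3' ends pointing the same way, so neither can prime synthesis back toward the other.

No product — both primers anneal to the same strand and extend in the same direction.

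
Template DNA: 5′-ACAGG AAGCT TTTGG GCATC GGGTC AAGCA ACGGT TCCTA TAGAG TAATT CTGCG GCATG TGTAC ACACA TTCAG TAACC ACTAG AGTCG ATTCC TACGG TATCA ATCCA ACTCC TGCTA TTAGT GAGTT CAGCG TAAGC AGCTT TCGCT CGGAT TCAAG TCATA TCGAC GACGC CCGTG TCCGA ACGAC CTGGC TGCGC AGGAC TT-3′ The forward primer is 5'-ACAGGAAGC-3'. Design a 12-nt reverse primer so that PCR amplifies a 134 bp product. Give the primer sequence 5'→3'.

5'-GCTGAACTCACT-3'

The forward primer binds at positions 1–9, so a 134 bp product ends at position 1 + 134 − 1 = 134.
The reverse primer anneals to the top strand over positions 123–134, i.e. to AGTGAGTTCAGC.
Its sequence written 5'→3' is the reverse complement: GCTGAACTCACT.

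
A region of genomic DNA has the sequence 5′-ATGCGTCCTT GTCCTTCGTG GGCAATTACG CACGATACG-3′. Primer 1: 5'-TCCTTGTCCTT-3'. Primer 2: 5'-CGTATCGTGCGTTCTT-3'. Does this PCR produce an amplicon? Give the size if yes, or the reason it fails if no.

Primer 2 (CGTATCGTGCGTTCTT) does not match the top strand, and its reverse complement AAGAACGCACGATACG does not match either.
With no annealing site for primer 2, no amplification occurs.

No product — primer 2 has no binding site in the template.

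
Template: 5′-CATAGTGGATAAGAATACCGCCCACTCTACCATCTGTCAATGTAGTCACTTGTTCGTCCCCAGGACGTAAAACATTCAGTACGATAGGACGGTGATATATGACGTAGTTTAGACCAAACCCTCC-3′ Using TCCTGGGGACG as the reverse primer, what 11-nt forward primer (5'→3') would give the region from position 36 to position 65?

5'-GTCAATGTAGT-3'

The reverse primer's reverse complement CGTCCCCAGGA matches the template at positions 55–65; the product starts at position 36.
The forward primer is identical to the top strand over positions 36–46: GTCAATGTAGT.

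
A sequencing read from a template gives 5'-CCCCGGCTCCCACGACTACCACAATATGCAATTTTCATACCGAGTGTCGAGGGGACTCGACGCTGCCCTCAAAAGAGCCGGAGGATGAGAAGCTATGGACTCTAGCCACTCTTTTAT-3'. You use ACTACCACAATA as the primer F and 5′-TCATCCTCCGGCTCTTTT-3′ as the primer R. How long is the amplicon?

74 bp

Forward primer ACTACCACAATA is found on the top strand at positions 15–26.
Taking the reverse complement of TCATCCTCCGGCTCTTTT gives AAAAGAGCCGGAGGATGA, found at positions 71–88 on the template; the primer anneals here to the top strand with its 3' end pointing upstream.
Product length = (reverse-primer end) − (forward-primer start) + 1 = 88 − 15 + 1 = 74 bp.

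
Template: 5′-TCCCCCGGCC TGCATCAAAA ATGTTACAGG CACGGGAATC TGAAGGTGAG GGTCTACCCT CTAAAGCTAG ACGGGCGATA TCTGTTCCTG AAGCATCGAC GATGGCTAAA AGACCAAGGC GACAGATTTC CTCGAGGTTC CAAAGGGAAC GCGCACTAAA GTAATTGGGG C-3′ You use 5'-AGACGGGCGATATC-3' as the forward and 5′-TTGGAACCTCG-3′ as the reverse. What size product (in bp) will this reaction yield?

Scanning the template, AGACGGGCGATATC occurs at positions 69–82; this primer anneals to the bottom strand there with its 3' end pointing downstream.
Taking the reverse complement of TTGGAACCTCG gives CGAGGTTCCAA, found at positions 133–143 on the template; the primer anneals here to the top strand with its 3' end pointing upstream.
Amplicon spans positions 69–143: 75 bp.

75 bp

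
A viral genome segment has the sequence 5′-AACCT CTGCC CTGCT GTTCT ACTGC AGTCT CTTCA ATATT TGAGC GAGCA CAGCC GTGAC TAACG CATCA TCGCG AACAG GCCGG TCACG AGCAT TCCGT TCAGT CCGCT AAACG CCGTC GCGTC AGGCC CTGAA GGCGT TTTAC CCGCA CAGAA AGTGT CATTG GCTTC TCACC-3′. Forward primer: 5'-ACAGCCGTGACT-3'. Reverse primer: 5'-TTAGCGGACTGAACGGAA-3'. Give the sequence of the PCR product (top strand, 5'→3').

5'-ACAGCCGTGACTAACGCATCATCGCGAACAGGCCGGTCACGAGCATTCCGTTCAGTCCGCTAA-3'

Scanning the template, ACAGCCGTGACT occurs at positions 50–61; this primer anneals to the bottom strand there with its 3' end pointing downstream.
The reverse primer's reverse complement is TTCCGTTCAGTCCGCTAA, which matches the template at positions 95–112.
The product is the template from position 50 through 112 (63 bp).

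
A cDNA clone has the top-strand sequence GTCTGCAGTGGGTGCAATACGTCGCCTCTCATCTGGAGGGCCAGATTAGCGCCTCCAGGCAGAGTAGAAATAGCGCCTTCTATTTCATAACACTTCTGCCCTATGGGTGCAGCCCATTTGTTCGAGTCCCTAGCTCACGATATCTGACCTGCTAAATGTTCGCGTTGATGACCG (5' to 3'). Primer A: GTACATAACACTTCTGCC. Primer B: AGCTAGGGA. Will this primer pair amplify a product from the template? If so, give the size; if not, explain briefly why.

No product — primer A has no binding site in the template.

Primer A (GTACATAACACTTCTGCC) does not match the top strand, and its reverse complement GGCAGAAGTGTTATGTAC does not match either.
With no annealing site for primer A, no amplification occurs.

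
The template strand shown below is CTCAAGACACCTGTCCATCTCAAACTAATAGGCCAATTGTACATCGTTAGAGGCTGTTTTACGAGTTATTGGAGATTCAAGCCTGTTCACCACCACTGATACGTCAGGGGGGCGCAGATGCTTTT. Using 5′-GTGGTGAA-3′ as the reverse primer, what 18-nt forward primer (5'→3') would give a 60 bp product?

The reverse primer's reverse complement TTCACCAC matches the template at positions 86–93, so the product ends at position 93.
A 60 bp product then starts at position 93 − 60 + 1 = 34.
The forward primer is identical to the top strand there: CAATTGTACATCGTTAGA.

5'-CAATTGTACATCGTTAGA-3'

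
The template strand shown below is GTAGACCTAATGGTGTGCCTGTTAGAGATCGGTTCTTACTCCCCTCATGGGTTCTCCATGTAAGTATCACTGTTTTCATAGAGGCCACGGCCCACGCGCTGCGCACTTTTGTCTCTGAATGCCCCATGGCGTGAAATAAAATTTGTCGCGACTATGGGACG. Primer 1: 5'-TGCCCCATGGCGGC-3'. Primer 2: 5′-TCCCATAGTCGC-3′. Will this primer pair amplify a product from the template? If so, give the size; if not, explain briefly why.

No product — primer 1 has no binding site in the template.

Primer 1 (TGCCCCATGGCGGC) does not match the top strand, and its reverse complement GCCGCCATGGGGCA does not match either.
With no annealing site for primer 1, no amplification occurs.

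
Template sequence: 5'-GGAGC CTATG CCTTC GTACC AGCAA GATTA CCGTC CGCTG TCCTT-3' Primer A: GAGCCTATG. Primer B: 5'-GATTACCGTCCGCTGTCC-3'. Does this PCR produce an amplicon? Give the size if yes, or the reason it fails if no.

Primer A (GAGCCTATG) matches the top strand at positions 2–10 (3' end points downstream).
Primer B (GATTACCGTCCGCTGTCC) also matches the top strand directly, at positions 26–43 — its reverse complement GGACAGCGGACGGTAATC is not present.
Both primers anneal to the bottom strand with 3' ends pointing the same way, so neither can prime synthesis back toward the other.

No product — both primers anneal to the same strand and extend in the same direction.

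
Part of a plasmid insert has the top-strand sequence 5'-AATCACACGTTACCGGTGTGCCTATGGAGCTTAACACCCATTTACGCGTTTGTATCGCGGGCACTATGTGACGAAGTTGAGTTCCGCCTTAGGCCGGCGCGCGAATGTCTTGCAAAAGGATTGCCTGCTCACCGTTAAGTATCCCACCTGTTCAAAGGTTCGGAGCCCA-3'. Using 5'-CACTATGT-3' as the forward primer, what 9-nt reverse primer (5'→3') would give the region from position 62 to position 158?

5'-CCTTTGAAC-3'

The product's 3' end on the top strand is position 158.
The reverse primer anneals to the top strand over positions 150–158, i.e. to GTTCAAAGG.
Its sequence written 5'→3' is the reverse complement: CCTTTGAAC.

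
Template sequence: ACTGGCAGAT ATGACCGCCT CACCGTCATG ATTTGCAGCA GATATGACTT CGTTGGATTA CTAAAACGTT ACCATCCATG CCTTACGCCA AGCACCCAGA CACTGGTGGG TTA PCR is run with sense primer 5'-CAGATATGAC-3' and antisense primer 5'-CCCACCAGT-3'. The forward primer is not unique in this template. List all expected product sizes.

The forward primer CAGATATGAC matches the top strand at positions 6–15, 39–48.
The reverse primer's reverse complement is ACTGGTGGG, matching at positions 102–110.
Each forward site pairs with the reverse site to give a product ending at position 110: sizes 105, 72 bp.

105 bp, 72 bp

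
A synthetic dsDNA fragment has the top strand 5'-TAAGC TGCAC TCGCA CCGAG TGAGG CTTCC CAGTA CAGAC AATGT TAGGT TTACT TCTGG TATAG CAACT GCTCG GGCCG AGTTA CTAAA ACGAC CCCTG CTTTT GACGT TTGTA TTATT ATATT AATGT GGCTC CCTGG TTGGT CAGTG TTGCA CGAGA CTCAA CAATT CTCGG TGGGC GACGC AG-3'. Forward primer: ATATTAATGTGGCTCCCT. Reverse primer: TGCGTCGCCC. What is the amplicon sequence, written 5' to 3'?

The forward primer matches the template at positions 121–138.
Reverse complement of the reverse primer: GGGCGACGCA. This occurs on the top strand at positions 177–186.
The product is the template from position 121 through 186 (66 bp).

5'-ATATTAATGTGGCTCCCTGGTTGGTCAGTGTTGCACGAGACTCAACAATTCTCGGTGGGCGACGCA-3'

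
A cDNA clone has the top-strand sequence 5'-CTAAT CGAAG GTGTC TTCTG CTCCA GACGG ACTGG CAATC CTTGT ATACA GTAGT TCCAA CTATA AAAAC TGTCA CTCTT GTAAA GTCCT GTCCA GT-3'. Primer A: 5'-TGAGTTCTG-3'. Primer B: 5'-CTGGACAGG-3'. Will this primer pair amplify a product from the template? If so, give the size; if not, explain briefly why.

No product — primer A has no binding site in the template.

Primer A (TGAGTTCTG) does not match the top strand, and its reverse complement CAGAACTCA does not match either.
With no annealing site for primer A, no amplification occurs.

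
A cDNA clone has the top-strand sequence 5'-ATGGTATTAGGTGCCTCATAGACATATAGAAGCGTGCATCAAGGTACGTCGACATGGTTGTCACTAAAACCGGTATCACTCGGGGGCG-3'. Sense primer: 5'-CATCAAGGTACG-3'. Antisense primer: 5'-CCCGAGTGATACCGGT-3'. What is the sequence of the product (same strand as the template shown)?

Forward primer CATCAAGGTACG is found on the top strand at positions 37–48.
Taking the reverse complement of CCCGAGTGATACCGGT gives ACCGGTATCACTCGGG, found at positions 69–84 on the template; the primer anneals here to the top strand with its 3' end pointing upstream.
The product is the template from position 37 through 84 (48 bp).

5'-CATCAAGGTACGTCGACATGGTTGTCACTAAAACCGGTATCACTCGGG-3'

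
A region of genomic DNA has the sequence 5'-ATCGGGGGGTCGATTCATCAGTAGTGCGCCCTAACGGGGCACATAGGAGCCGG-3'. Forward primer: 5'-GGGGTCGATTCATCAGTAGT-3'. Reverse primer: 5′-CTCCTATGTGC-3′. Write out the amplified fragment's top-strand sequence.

5'-GGGGTCGATTCATCAGTAGTGCGCCCTAACGGGGCACATAGGAG-3'

The forward primer matches the template at positions 6–25.
The reverse primer's reverse complement is GCACATAGGAG, which matches the template at positions 39–49.
The product is the template from position 6 through 49 (44 bp).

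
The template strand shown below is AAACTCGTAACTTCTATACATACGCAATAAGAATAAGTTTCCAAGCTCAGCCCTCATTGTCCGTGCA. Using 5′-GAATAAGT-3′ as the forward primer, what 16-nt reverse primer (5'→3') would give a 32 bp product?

The forward primer binds at positions 31–38, so a 32 bp product ends at position 31 + 32 − 1 = 62.
The reverse primer anneals to the top strand over positions 47–62, i.e. to TCAGCCCTCATTGTCC.
Its sequence written 5'→3' is the reverse complement: GGACAATGAGGGCTGA.

5'-GGACAATGAGGGCTGA-3'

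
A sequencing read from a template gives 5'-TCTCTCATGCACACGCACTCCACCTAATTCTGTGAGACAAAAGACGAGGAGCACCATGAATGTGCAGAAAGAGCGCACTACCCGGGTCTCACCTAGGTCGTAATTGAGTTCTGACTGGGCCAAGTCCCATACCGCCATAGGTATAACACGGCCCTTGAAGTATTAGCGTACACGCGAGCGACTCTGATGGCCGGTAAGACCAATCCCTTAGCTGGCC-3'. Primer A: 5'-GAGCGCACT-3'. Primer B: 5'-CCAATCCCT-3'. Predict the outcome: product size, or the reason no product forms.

Primer A (GAGCGCACT) matches the top strand at positions 71–79 (3' end points downstream).
Primer B (CCAATCCCT) also matches the top strand directly, at positions 200–208 — its reverse complement AGGGATTGG is not present.
Both primers anneal to the bottom strand with 3' ends pointing the same way, so neither can prime synthesis back toward the other.

No product — both primers anneal to the same strand and extend in the same direction.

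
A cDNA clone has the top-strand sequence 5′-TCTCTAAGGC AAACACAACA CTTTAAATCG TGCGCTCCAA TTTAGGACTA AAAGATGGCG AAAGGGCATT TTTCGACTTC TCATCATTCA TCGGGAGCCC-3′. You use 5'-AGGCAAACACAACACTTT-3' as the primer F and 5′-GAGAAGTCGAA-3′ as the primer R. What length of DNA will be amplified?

76 bp

Forward primer AGGCAAACACAACACTTT is found on the top strand at positions 7–24.
Taking the reverse complement of GAGAAGTCGAA gives TTCGACTTCTC, found at positions 72–82 on the template; the primer anneals here to the top strand with its 3' end pointing upstream.
Amplicon spans positions 7–82: 76 bp.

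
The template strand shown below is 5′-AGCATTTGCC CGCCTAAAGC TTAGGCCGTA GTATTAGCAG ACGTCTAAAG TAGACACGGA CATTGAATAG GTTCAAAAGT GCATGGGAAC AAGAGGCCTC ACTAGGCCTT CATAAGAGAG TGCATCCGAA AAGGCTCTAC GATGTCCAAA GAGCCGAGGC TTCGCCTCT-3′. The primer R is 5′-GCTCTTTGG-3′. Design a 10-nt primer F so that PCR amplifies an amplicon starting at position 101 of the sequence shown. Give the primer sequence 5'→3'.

The reverse primer's reverse complement CCAAAGAGC matches the template at positions 146–154; the product starts at position 101.
The forward primer is identical to the top strand over positions 101–110: ACTAGGCCTT.

5'-ACTAGGCCTT-3'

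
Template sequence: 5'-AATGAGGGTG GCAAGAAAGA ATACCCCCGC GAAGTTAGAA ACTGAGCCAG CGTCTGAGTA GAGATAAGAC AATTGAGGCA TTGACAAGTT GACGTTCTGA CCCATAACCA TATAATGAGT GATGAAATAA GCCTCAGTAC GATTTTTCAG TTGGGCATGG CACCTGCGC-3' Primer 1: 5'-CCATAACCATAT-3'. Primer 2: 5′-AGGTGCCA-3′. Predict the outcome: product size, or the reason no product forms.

Primer 1 (CCATAACCATAT) matches the top strand at positions 102–113; it acts as a forward primer.
Primer 2's reverse complement is TGGCACCT, matching the top strand at positions 158–165; it acts as a reverse primer.
The 3' ends face each other across positions 102–165, giving a 64 bp product.

Yes — a 64 bp product.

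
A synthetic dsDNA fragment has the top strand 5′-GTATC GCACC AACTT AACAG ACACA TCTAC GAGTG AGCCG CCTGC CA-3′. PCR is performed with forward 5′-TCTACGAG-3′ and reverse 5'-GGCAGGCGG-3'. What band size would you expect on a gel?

Scanning the template, TCTACGAG occurs at positions 26–33; this primer anneals to the bottom strand there with its 3' end pointing downstream.
Reverse complement of the reverse primer: CCGCCTGCC. This occurs on the top strand at positions 38–46.
Product length = (reverse-primer end) − (forward-primer start) + 1 = 46 − 26 + 1 = 21 bp.

21 bp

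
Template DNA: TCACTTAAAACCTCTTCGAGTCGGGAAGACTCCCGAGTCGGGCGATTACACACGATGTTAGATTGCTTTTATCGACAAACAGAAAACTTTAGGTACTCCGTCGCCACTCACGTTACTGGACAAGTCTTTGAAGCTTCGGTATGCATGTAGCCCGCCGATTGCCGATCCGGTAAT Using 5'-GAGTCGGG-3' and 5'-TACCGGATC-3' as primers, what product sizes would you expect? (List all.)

155 bp, 138 bp

The forward primer GAGTCGGG matches the top strand at positions 18–25, 35–42.
The reverse primer's reverse complement is GATCCGGTA, matching at positions 164–172.
Each forward site pairs with the reverse site to give a product ending at position 172: sizes 155, 138 bp.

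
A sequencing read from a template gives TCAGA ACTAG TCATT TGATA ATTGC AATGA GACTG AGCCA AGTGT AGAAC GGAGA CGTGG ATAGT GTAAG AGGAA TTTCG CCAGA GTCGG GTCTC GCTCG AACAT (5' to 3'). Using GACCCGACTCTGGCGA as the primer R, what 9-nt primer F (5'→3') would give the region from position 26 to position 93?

5'-AATGAGACT-3'

The reverse primer's reverse complement TCGCCAGAGTCGGGTC matches the template at positions 78–93; the product starts at position 26.
The forward primer is identical to the top strand over positions 26–34: AATGAGACT.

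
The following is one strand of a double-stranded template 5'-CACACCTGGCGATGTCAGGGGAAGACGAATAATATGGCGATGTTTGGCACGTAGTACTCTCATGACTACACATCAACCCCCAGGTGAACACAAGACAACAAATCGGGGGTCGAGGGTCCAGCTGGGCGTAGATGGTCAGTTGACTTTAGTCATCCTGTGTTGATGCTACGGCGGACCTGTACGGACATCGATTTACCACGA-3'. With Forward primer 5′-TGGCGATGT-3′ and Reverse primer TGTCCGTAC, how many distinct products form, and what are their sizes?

Two products: 181 bp, 153 bp

The forward primer TGGCGATGT matches the top strand at positions 7–15, 35–43.
The reverse primer's reverse complement is GTACGGACA, matching at positions 179–187.
Each forward site pairs with the reverse site to give a product ending at position 187: sizes 181, 153 bp.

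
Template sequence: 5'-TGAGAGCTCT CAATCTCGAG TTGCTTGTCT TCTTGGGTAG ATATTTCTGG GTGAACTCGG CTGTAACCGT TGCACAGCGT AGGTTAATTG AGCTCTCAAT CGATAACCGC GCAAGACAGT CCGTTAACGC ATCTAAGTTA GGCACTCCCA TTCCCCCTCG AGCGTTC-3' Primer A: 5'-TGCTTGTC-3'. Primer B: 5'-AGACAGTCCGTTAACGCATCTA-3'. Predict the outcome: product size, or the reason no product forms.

Primer A (TGCTTGTC) matches the top strand at positions 22–29 (3' end points downstream).
Primer B (AGACAGTCCGTTAACGCATCTA) also matches the top strand directly, at positions 114–135 — its reverse complement TAGATGCGTTAACGGACTGTCT is not present.
Both primers anneal to the bottom strand with 3' ends pointing the same way, so neither can prime synthesis back toward the other.

No product — both primers anneal to the same strand and extend in the same direction.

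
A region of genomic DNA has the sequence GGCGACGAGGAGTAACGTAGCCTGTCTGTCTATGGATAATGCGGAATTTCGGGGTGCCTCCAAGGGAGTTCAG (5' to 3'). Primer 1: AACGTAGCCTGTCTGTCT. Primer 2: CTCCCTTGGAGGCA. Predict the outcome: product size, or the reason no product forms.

Yes — a 55 bp product.

Primer 1 (AACGTAGCCTGTCTGTCT) matches the top strand at positions 14–31; it acts as a forward primer.
Primer 2's reverse complement is TGCCTCCAAGGGAG, matching the top strand at positions 55–68; it acts as a reverse primer.
The 3' ends face each other across positions 14–68, giving a 55 bp product.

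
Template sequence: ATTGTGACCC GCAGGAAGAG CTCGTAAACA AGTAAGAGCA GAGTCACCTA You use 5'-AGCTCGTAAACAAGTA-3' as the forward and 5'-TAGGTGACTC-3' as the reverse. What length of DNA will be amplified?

Forward primer AGCTCGTAAACAAGTA is found on the top strand at positions 19–34.
The reverse primer's reverse complement is GAGTCACCTA, which matches the template at positions 41–50.
The product runs from position 19 to position 50, so its length is 50 − 19 + 1 = 32 bp.

32 bp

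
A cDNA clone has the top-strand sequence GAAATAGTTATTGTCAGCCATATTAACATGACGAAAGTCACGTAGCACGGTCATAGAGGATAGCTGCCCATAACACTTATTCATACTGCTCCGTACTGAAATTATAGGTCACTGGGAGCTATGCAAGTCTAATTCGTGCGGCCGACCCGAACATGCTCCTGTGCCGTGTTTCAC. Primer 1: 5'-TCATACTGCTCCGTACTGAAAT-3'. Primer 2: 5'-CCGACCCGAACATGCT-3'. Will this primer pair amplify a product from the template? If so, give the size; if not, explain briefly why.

Primer 1 (TCATACTGCTCCGTACTGAAAT) matches the top strand at positions 81–102 (3' end points downstream).
Primer 2 (CCGACCCGAACATGCT) also matches the top strand directly, at positions 142–157 — its reverse complement AGCATGTTCGGGTCGG is not present.
Both primers anneal to the bottom strand with 3' ends pointing the same way, so neither can prime synthesis back toward the other.

No product — both primers anneal to the same strand and extend in the same direction.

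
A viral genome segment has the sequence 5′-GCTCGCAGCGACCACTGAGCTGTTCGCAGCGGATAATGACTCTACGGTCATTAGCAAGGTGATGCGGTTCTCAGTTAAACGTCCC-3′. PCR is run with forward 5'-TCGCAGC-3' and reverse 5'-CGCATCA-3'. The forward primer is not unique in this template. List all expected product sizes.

64 bp, 43 bp

The forward primer TCGCAGC matches the top strand at positions 3–9, 24–30.
The reverse primer's reverse complement is TGATGCG, matching at positions 60–66.
Each forward site pairs with the reverse site to give a product ending at position 66: sizes 64, 43 bp.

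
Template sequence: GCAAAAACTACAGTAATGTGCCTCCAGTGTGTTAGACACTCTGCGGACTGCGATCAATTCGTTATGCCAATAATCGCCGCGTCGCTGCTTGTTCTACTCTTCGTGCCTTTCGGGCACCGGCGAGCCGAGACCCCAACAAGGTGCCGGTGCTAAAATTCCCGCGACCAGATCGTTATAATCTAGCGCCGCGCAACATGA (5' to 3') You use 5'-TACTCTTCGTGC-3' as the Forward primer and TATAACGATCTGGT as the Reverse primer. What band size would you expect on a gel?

83 bp

Scanning the template, TACTCTTCGTGC occurs at positions 95–106; this primer anneals to the bottom strand there with its 3' end pointing downstream.
Reverse complement of the reverse primer: ACCAGATCGTTATA. This occurs on the top strand at positions 164–177.
Product length = (reverse-primer end) − (forward-primer start) + 1 = 177 − 95 + 1 = 83 bp.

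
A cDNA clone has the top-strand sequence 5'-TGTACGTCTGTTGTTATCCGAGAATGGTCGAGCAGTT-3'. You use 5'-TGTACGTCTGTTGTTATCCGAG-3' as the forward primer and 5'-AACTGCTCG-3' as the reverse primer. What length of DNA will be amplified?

Forward primer TGTACGTCTGTTGTTATCCGAG is found on the top strand at positions 1–22.
Taking the reverse complement of AACTGCTCG gives CGAGCAGTT, found at positions 29–37 on the template; the primer anneals here to the top strand with its 3' end pointing upstream.
The product runs from position 1 to position 37, so its length is 37 − 1 + 1 = 37 bp.

37 bp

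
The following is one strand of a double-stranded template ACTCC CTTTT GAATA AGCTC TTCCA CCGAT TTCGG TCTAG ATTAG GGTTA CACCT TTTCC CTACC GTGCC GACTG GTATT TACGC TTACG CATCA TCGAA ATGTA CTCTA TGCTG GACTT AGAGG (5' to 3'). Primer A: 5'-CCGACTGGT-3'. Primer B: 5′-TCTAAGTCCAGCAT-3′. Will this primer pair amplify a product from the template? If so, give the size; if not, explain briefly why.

Yes — a 55 bp product.

Primer A (CCGACTGGT) matches the top strand at positions 69–77; it acts as a forward primer.
Primer B's reverse complement is ATGCTGGACTTAGA, matching the top strand at positions 110–123; it acts as a reverse primer.
The 3' ends face each other across positions 69–123, giving a 55 bp product.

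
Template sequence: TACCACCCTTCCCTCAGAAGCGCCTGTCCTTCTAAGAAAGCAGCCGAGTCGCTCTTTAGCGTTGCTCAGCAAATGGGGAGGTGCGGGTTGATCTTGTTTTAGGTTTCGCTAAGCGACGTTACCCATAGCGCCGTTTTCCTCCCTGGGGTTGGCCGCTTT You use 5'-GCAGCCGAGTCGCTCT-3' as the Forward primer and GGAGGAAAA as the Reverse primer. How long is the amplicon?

103 bp

Scanning the template, GCAGCCGAGTCGCTCT occurs at positions 40–55; this primer anneals to the bottom strand there with its 3' end pointing downstream.
Reverse complement of the reverse primer: TTTTCCTCC. This occurs on the top strand at positions 134–142.
Product length = (reverse-primer end) − (forward-primer start) + 1 = 142 − 40 + 1 = 103 bp.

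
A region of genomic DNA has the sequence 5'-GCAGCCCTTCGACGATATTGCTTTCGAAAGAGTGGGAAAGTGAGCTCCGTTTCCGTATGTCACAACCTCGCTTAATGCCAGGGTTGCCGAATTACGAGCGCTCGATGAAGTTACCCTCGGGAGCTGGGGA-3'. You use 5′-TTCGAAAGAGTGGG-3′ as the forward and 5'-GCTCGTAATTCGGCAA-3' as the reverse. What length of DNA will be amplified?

77 bp

The forward primer matches the template at positions 23–36.
Reverse complement of the reverse primer: TTGCCGAATTACGAGC. This occurs on the top strand at positions 84–99.
The product runs from position 23 to position 99, so its length is 99 − 23 + 1 = 77 bp.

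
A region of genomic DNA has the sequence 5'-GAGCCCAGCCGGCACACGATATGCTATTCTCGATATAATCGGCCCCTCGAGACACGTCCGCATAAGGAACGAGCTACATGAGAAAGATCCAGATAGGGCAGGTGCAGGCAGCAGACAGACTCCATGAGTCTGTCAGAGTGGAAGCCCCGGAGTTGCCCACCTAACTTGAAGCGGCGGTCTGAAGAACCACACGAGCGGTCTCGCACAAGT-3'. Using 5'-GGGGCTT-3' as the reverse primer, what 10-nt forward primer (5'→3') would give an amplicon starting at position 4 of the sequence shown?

5'-CCCAGCCGGC-3'

The reverse primer's reverse complement AAGCCCC matches the template at positions 142–148; the product starts at position 4.
The forward primer is identical to the top strand over positions 4–13: CCCAGCCGGC.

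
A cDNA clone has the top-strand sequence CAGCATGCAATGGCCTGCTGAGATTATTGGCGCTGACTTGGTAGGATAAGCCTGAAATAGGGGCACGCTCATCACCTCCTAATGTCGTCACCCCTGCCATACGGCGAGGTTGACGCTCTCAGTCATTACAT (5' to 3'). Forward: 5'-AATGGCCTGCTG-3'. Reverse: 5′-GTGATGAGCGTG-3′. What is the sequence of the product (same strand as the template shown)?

The forward primer matches the template at positions 9–20.
The reverse primer's reverse complement is CACGCTCATCAC, which matches the template at positions 64–75.
The product is the template from position 9 through 75 (67 bp).

5'-AATGGCCTGCTGAGATTATTGGCGCTGACTTGGTAGGATAAGCCTGAAATAGGGGCACGCTCATCAC-3'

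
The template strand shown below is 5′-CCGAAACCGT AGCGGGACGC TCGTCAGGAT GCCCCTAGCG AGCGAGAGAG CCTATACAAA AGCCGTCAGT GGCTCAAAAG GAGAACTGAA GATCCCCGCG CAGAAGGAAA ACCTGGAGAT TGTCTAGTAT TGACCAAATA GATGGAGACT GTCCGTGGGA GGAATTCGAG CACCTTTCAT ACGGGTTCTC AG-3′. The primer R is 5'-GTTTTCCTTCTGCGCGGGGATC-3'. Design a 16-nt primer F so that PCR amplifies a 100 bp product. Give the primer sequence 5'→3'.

The reverse primer's reverse complement GATCCCCGCGCAGAAGGAAAAC matches the template at positions 91–112, so the product ends at position 112.
A 100 bp product then starts at position 112 − 100 + 1 = 13.
The forward primer is identical to the top strand there: CGGGACGCTCGTCAGG.

5'-CGGGACGCTCGTCAGG-3'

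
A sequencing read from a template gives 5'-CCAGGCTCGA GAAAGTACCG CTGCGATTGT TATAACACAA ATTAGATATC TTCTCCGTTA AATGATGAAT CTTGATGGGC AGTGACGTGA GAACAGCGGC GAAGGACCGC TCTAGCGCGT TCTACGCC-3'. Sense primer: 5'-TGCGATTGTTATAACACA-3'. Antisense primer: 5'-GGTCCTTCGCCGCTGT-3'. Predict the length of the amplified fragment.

Scanning the template, TGCGATTGTTATAACACA occurs at positions 22–39; this primer anneals to the bottom strand there with its 3' end pointing downstream.
The reverse primer's reverse complement is ACAGCGGCGAAGGACC, which matches the template at positions 93–108.
Product length = (reverse-primer end) − (forward-primer start) + 1 = 108 − 22 + 1 = 87 bp.

87 bp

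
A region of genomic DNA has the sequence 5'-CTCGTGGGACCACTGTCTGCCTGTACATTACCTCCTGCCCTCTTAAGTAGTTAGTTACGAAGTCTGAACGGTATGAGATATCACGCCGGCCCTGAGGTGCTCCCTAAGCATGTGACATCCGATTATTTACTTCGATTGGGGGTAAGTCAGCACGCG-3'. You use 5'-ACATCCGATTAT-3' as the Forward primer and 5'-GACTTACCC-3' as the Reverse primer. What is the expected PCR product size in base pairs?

Forward primer ACATCCGATTAT is found on the top strand at positions 115–126.
Reverse complement of the reverse primer: GGGTAAGTC. This occurs on the top strand at positions 140–148.
Product length = (reverse-primer end) − (forward-primer start) + 1 = 148 − 115 + 1 = 34 bp.

34 bp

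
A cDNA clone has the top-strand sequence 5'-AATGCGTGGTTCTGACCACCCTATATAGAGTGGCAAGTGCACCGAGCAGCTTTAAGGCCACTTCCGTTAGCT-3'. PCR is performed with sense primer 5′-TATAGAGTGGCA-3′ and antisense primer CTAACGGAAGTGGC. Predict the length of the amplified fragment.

The forward primer matches the template at positions 24–35.
Taking the reverse complement of CTAACGGAAGTGGC gives GCCACTTCCGTTAG, found at positions 57–70 on the template; the primer anneals here to the top strand with its 3' end pointing upstream.
Product length = (reverse-primer end) − (forward-primer start) + 1 = 70 − 24 + 1 = 47 bp.

47 bp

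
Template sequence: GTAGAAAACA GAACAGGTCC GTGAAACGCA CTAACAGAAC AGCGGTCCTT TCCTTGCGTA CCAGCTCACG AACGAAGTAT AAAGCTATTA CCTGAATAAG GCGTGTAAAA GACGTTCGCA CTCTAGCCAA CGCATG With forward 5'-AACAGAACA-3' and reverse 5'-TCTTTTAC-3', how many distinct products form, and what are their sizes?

The forward primer AACAGAACA matches the top strand at positions 7–15, 33–41.
The reverse primer's reverse complement is GTAAAAGA, matching at positions 105–112.
Each forward site pairs with the reverse site to give a product ending at position 112: sizes 106, 80 bp.

Two products: 106 bp, 80 bp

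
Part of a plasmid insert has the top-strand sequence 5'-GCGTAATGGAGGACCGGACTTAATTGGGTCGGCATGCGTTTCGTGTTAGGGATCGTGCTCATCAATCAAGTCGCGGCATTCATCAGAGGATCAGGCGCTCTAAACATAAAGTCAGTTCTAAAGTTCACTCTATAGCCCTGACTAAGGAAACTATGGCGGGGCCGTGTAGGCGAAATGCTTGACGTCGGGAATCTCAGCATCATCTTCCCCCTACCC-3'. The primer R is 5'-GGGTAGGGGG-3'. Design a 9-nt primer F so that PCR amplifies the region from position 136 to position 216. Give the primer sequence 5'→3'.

5'-CCCTGACTA-3'

The reverse primer's reverse complement CCCCCTACCC matches the template at positions 207–216; the product starts at position 136.
The forward primer is identical to the top strand over positions 136–144: CCCTGACTA.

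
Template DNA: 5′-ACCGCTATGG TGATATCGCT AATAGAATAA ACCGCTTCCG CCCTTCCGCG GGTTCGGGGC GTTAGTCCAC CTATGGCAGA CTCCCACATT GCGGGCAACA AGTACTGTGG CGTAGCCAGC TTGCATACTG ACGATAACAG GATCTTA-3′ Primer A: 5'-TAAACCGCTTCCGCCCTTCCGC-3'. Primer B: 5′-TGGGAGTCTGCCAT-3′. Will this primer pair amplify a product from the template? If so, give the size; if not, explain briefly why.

Yes — a 59 bp product.

Primer A (TAAACCGCTTCCGCCCTTCCGC) matches the top strand at positions 28–49; it acts as a forward primer.
Primer B's reverse complement is ATGGCAGACTCCCA, matching the top strand at positions 73–86; it acts as a reverse primer.
The 3' ends face each other across positions 28–86, giving a 59 bp product.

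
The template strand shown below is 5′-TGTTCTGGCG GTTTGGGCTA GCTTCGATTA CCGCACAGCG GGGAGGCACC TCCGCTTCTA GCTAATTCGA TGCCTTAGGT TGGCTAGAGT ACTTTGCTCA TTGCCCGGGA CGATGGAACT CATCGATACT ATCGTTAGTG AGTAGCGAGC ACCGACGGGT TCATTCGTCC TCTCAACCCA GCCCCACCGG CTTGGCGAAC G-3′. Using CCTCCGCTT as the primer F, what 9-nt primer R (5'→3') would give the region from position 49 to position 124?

5'-GATGAGTTC-3'

The product's 3' end on the top strand is position 124.
The reverse primer anneals to the top strand over positions 116–124, i.e. to GAACTCATC.
Its sequence written 5'→3' is the reverse complement: GATGAGTTC.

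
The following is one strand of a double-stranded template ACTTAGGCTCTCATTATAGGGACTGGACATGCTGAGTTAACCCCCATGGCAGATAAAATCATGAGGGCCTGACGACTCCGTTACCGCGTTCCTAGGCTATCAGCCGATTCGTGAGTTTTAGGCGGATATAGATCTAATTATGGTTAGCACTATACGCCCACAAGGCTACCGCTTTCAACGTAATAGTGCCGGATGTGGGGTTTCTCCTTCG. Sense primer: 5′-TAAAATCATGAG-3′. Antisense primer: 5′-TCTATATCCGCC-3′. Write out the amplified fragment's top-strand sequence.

5'-TAAAATCATGAGGGCCTGACGACTCCGTTACCGCGTTCCTAGGCTATCAGCCGATTCGTGAGTTTTAGGCGGATATAGA-3'

Scanning the template, TAAAATCATGAG occurs at positions 54–65; this primer anneals to the bottom strand there with its 3' end pointing downstream.
Taking the reverse complement of TCTATATCCGCC gives GGCGGATATAGA, found at positions 121–132 on the template; the primer anneals here to the top strand with its 3' end pointing upstream.
The product is the template from position 54 through 132 (79 bp).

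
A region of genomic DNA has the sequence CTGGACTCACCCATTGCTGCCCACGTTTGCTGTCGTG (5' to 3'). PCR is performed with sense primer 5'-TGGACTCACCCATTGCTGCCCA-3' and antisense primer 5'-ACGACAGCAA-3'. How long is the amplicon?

35 bp

Forward primer TGGACTCACCCATTGCTGCCCA is found on the top strand at positions 2–23.
Taking the reverse complement of ACGACAGCAA gives TTGCTGTCGT, found at positions 27–36 on the template; the primer anneals here to the top strand with its 3' end pointing upstream.
The product runs from position 2 to position 36, so its length is 36 − 2 + 1 = 35 bp.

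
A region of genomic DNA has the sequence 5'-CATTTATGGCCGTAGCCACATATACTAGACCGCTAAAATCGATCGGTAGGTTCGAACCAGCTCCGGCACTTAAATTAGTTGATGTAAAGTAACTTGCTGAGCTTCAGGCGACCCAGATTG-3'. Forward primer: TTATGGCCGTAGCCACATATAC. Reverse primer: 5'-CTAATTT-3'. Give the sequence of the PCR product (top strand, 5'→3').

The forward primer matches the template at positions 4–25.
Taking the reverse complement of CTAATTT gives AAATTAG, found at positions 72–78 on the template; the primer anneals here to the top strand with its 3' end pointing upstream.
The product is the template from position 4 through 78 (75 bp).

5'-TTATGGCCGTAGCCACATATACTAGACCGCTAAAATCGATCGGTAGGTTCGAACCAGCTCCGGCACTTAAATTAG-3'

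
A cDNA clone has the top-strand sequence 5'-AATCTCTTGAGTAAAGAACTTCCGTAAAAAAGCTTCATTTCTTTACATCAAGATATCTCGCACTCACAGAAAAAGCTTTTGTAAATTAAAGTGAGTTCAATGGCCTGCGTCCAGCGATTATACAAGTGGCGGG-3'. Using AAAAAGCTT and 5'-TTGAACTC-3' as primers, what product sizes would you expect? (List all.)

74 bp, 31 bp

The forward primer AAAAAGCTT matches the top strand at positions 27–35, 70–78.
The reverse primer's reverse complement is GAGTTCAA, matching at positions 93–100.
Each forward site pairs with the reverse site to give a product ending at position 100: sizes 74, 31 bp.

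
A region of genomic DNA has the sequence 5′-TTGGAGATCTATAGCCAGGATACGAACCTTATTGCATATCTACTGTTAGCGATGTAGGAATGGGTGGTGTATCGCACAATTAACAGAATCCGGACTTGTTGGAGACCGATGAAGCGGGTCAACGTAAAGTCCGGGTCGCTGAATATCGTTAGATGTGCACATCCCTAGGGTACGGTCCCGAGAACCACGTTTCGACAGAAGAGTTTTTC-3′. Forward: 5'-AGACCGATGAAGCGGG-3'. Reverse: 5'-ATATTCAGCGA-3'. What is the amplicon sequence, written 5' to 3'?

5'-AGACCGATGAAGCGGGTCAACGTAAAGTCCGGGTCGCTGAATAT-3'

The forward primer matches the template at positions 103–118.
Reverse complement of the reverse primer: TCGCTGAATAT. This occurs on the top strand at positions 136–146.
The product is the template from position 103 through 146 (44 bp).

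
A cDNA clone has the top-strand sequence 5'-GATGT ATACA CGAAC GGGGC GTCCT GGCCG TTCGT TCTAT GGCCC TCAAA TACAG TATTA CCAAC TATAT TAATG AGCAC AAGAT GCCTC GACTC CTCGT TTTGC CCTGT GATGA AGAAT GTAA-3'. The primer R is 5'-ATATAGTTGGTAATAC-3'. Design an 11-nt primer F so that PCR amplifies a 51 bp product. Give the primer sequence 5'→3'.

The reverse primer's reverse complement GTATTACCAACTATAT matches the template at positions 55–70, so the product ends at position 70.
A 51 bp product then starts at position 70 − 51 + 1 = 20.
The forward primer is identical to the top strand there: CGTCCTGGCCG.

5'-CGTCCTGGCCG-3'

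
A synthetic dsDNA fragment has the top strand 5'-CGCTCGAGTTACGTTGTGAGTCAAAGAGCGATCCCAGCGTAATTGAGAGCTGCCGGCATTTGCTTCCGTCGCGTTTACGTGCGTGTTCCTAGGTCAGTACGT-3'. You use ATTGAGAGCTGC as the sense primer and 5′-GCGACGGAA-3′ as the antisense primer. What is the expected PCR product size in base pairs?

31 bp

The forward primer matches the template at positions 42–53.
Reverse complement of the reverse primer: TTCCGTCGC. This occurs on the top strand at positions 64–72.
The product runs from position 42 to position 72, so its length is 72 − 42 + 1 = 31 bp.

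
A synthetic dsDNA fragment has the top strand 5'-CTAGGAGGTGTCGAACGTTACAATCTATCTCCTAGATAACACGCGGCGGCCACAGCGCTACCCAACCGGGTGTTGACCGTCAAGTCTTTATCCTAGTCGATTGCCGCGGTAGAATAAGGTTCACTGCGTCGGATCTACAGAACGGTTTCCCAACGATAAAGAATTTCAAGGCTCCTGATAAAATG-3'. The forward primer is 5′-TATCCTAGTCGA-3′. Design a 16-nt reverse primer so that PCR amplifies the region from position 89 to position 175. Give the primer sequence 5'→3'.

The product's 3' end on the top strand is position 175.
The reverse primer anneals to the top strand over positions 160–175, i.e. to AGAATTTCAAGGCTCC.
Its sequence written 5'→3' is the reverse complement: GGAGCCTTGAAATTCT.

5'-GGAGCCTTGAAATTCT-3'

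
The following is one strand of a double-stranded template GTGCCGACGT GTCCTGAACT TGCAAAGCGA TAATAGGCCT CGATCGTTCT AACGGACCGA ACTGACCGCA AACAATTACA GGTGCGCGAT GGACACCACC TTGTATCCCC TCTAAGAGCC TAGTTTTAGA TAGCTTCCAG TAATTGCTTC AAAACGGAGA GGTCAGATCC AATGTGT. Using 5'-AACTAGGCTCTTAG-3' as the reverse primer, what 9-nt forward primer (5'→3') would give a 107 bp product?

5'-CTTGCAAAG-3'

The reverse primer's reverse complement CTAAGAGCCTAGTT matches the template at positions 112–125, so the product ends at position 125.
A 107 bp product then starts at position 125 − 107 + 1 = 19.
The forward primer is identical to the top strand there: CTTGCAAAG.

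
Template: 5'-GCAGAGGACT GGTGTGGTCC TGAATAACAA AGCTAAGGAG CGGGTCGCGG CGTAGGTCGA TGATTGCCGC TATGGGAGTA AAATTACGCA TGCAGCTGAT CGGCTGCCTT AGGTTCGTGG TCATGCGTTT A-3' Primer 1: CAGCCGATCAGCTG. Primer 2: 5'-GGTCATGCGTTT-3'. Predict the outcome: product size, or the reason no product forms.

No product — the primers' 3' ends point away from each other.

Primer 1 (CAGCCGATCAGCTG) has reverse complement CAGCTGATCGGCTG, which matches the top strand at positions 93–106; primer 1 anneals to the top strand there with its 3' end pointing upstream toward position 93.
Primer 2 (GGTCATGCGTTT) matches the top strand directly at positions 119–130; it anneals to the bottom strand with its 3' end pointing downstream toward position 130.
The 3' ends diverge (primer 1 extends toward position 1, primer 2 toward position 131), so the primers never converge on a shared product.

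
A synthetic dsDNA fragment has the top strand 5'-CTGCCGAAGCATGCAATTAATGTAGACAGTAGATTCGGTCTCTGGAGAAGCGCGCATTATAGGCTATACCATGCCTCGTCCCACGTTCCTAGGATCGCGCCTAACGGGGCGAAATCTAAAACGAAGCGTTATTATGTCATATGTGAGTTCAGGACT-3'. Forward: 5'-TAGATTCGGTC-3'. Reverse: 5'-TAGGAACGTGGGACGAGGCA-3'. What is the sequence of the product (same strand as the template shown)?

5'-TAGATTCGGTCTCTGGAGAAGCGCGCATTATAGGCTATACCATGCCTCGTCCCACGTTCCTA-3'

Scanning the template, TAGATTCGGTC occurs at positions 30–40; this primer anneals to the bottom strand there with its 3' end pointing downstream.
Taking the reverse complement of TAGGAACGTGGGACGAGGCA gives TGCCTCGTCCCACGTTCCTA, found at positions 72–91 on the template; the primer anneals here to the top strand with its 3' end pointing upstream.
The product is the template from position 30 through 91 (62 bp).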